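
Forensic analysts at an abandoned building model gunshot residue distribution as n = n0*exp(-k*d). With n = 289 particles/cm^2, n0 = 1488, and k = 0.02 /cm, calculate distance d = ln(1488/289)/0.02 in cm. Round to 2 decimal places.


GSR distance calculation:
n0/n = 1488 / 289 = 5.148789
ln(n0/n) = 1.638762
d = 1.638762 / 0.02 = 81.94 cm

81.94


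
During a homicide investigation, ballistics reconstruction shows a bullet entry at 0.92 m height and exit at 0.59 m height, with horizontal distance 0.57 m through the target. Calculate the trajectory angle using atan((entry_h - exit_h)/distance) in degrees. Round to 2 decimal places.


Bullet trajectory angle:
Height difference = 0.92 - 0.59 = 0.33 m
angle = atan(0.33 / 0.57)
angle = atan(0.578947)
angle = 30.07 degrees

30.07


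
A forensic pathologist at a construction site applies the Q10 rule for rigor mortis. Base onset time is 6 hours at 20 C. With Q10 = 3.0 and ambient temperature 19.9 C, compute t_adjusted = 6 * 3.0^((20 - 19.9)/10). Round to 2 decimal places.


Rigor mortis time adjustment:
Exponent = (T_ref - T_actual) / 10 = (20 - 19.9) / 10 = 0.01
Q10 factor = 3.0^0.01 = 1.01105
t_adjusted = 6 * 1.01105 = 6.07 hours

6.07


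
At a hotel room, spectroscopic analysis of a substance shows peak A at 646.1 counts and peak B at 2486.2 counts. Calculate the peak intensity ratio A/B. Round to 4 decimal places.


Spectral peak ratio:
Peak A = 646.1 counts
Peak B = 2486.2 counts
Ratio = 646.1 / 2486.2 = 0.2599

0.2599


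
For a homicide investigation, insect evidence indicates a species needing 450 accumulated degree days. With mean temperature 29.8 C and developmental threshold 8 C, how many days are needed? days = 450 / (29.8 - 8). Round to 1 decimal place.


Insect development time:
Effective temperature = avg_temp - T_base = 29.8 - 8 = 21.8 C
Days = ADD / effective_temp = 450 / 21.8 = 20.6 days

20.6


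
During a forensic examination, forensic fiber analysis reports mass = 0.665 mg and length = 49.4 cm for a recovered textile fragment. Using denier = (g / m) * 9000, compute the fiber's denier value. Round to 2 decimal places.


Denier calculation:
Mass in grams = 0.665 mg / 1000 = 0.000665 g
Length in meters = 49.4 cm / 100 = 0.494 m
Linear density = mass / length = 0.000665 / 0.494 = 0.00134615 g/m
Denier = (g/m) * 9000 = 0.00134615 * 9000 = 12.12

12.12


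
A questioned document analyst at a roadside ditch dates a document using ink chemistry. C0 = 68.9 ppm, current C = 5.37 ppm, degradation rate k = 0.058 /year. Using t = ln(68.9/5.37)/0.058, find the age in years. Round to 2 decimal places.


Document age estimation:
C0/C = 68.9 / 5.37 = 12.83054
ln(C0/C) = 2.551828
t = 2.551828 / 0.058 = 44.00 years

44.00


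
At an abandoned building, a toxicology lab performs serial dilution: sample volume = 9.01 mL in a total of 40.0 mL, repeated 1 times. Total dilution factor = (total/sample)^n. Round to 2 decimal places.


Dilution factor calculation:
Single dilution = V_total / V_sample = 40.0 / 9.01 ≈ 4.439512
Number of dilutions = 1
Total DF = (40.0 / 9.01)^1 (full precision, rounded at the end) = 4.44

4.44


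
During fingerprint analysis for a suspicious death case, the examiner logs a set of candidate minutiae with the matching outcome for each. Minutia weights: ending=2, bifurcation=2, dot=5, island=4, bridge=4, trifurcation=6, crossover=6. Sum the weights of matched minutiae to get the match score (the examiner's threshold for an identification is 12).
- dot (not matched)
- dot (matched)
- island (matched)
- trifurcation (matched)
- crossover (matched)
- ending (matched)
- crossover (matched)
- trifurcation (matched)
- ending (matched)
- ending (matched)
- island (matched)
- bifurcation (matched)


Weighted minutiae match score:
  dot: not matched, +0
  dot: matched, +5 (running total 5)
  island: matched, +4 (running total 9)
  trifurcation: matched, +6 (running total 15)
  crossover: matched, +6 (running total 21)
  ending: matched, +2 (running total 23)
  crossover: matched, +6 (running total 29)
  trifurcation: matched, +6 (running total 35)
  ending: matched, +2 (running total 37)
  ending: matched, +2 (running total 39)
  island: matched, +4 (running total 43)
  bifurcation: matched, +2 (running total 45)
Total score = 45
Threshold = 12; verdict = identification

45


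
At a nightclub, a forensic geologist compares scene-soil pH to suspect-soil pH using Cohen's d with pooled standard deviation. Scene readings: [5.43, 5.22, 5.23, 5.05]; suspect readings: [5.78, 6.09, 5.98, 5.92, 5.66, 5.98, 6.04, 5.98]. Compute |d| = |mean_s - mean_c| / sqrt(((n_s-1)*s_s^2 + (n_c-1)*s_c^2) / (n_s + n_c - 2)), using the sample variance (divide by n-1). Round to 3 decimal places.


Pooled-variance Cohen's d for soil pH comparison:
Scene mean = 20.93 / 4 = 5.2325
Suspect mean = 47.43 / 8 = 5.92875
Scene sample variance s_s^2 = 0.024158
Suspect sample variance s_c^2 = 0.020098
Pooled variance = ((n_s-1)*s_s^2 + (n_c-1)*s_c^2) / (n_s + n_c - 2) = 0.021316
Pooled SD = sqrt(0.021316) = 0.146
Mean difference = -0.69625
|d| = |-0.69625| / 0.146 = 4.769

4.769


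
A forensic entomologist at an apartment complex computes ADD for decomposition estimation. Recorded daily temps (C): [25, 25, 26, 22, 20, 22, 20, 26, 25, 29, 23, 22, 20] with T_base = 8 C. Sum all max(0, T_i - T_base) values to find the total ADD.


Computing ADD day by day:
Day 1: max(0, 25 - 8) = 17
Day 2: max(0, 25 - 8) = 17
Day 3: max(0, 26 - 8) = 18
Day 4: max(0, 22 - 8) = 14
Day 5: max(0, 20 - 8) = 12
Day 6: max(0, 22 - 8) = 14
Day 7: max(0, 20 - 8) = 12
Day 8: max(0, 26 - 8) = 18
Day 9: max(0, 25 - 8) = 17
Day 10: max(0, 29 - 8) = 21
Day 11: max(0, 23 - 8) = 15
Day 12: max(0, 22 - 8) = 14
Day 13: max(0, 20 - 8) = 12
Total ADD = 201

201


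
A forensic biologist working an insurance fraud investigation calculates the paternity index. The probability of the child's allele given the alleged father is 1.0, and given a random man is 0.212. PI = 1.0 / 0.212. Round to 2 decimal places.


Paternity Index calculation:
PI = P(allele|father) / P(allele|random)
PI = 1.0 / 0.212
PI = 4.72

4.72


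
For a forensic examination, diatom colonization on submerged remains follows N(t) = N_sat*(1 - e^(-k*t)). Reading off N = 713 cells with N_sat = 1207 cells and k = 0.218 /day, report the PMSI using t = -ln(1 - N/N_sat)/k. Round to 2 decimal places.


PMSI from diatom colonization curve:
N / N_sat = 713 / 1207 = 0.590721
1 - N/N_sat = 0.409279
ln(1 - N/N_sat) = -0.893358
t = -ln(1 - N/N_sat) / k = -(-0.893358) / 0.218 = 4.10 days

4.10


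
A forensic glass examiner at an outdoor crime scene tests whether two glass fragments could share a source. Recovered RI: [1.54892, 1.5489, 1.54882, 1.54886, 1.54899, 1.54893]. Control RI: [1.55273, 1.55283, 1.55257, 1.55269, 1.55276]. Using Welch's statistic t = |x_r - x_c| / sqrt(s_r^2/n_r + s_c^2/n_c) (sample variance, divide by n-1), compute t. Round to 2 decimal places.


Welch's t-criterion for glass RI comparison:
Recovered mean = sum / n_r = 9.29342 / 6 = 1.5489033
Control mean = sum / n_c = 7.76358 / 5 = 1.552716
Recovered sample variance s_r^2 = 3.46667e-09
Control sample variance s_c^2 = 9.28e-09
Welch SE (unpooled) = sqrt(s_r^2/n_r + s_c^2/n_c) = sqrt(5.77778e-10 + 1.856e-09) = sqrt(2.43378e-09) = 4.93334e-05
|mean_r - mean_c| = 0.00381267
t = 0.00381267 / 4.93334e-05 = 77.28

77.28


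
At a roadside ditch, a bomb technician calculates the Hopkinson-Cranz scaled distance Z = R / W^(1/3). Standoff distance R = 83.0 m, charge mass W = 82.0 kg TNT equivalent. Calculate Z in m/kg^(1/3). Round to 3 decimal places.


Scaled distance calculation:
W^(1/3) = 82.0^(1/3) = 4.344481
Z = R / W^(1/3) = 83.0 / 4.344481
Z = 19.105 m/kg^(1/3)

19.105


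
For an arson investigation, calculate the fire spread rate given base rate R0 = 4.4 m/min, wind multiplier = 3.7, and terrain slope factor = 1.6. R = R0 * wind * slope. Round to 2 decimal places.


Fire spread rate calculation:
R = R0 * wind_factor * slope_factor
= 4.4 * 3.7 * 1.6
= 16.28 * 1.6
= 26.05 m/min

26.05


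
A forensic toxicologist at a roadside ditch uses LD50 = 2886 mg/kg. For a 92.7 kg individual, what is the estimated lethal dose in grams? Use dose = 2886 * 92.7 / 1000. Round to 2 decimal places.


Lethal dose calculation:
Lethal dose = LD50 * body_weight / 1000
= 2886 * 92.7 / 1000
= 267532.2 / 1000
= 267.53 g

267.53


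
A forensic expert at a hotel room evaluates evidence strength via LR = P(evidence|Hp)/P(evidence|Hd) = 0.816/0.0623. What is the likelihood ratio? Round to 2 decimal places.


Likelihood ratio calculation:
LR = P(E|Hp) / P(E|Hd)
LR = 0.816 / 0.0623
LR = 13.10

13.10


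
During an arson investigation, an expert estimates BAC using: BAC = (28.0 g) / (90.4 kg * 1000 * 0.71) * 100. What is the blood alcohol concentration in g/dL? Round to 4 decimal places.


Applying the Widmark formula:
BAC = (dose_g / (body_wt * 1000 * r)) * 100
Denominator = 90.4 * 1000 * 0.71 = 64184
BAC = (28.0 / 64184) * 100
BAC = 0.0436 g/dL

0.0436


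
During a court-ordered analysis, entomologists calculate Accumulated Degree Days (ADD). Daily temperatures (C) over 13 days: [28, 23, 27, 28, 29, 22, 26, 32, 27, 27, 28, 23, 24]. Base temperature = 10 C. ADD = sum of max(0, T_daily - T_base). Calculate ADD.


Computing ADD day by day:
Day 1: max(0, 28 - 10) = 18
Day 2: max(0, 23 - 10) = 13
Day 3: max(0, 27 - 10) = 17
Day 4: max(0, 28 - 10) = 18
Day 5: max(0, 29 - 10) = 19
Day 6: max(0, 22 - 10) = 12
Day 7: max(0, 26 - 10) = 16
Day 8: max(0, 32 - 10) = 22
Day 9: max(0, 27 - 10) = 17
Day 10: max(0, 27 - 10) = 17
Day 11: max(0, 28 - 10) = 18
Day 12: max(0, 23 - 10) = 13
Day 13: max(0, 24 - 10) = 14
Total ADD = 214

214


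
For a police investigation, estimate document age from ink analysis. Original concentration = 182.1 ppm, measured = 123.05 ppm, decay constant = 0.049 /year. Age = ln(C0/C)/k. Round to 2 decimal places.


Document age estimation:
C0/C = 182.1 / 123.05 = 1.479886
ln(C0/C) = 0.391965
t = 0.391965 / 0.049 = 8.00 years

8.00


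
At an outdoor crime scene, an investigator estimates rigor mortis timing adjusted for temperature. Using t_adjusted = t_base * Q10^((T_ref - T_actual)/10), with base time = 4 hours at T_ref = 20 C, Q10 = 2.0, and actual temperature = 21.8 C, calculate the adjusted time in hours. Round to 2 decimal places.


Rigor mortis time adjustment:
Exponent = (T_ref - T_actual) / 10 = (20 - 21.8) / 10 = -0.18
Q10 factor = 2.0^-0.18 = 0.8827
t_adjusted = 4 * 0.8827 = 3.53 hours

3.53


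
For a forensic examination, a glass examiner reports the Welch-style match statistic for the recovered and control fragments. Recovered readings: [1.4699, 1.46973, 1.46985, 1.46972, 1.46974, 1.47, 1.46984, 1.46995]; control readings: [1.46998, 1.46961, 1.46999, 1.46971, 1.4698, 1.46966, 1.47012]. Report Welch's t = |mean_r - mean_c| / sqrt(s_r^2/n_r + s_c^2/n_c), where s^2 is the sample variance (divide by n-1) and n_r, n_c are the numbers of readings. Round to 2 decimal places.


Welch's t-criterion for glass RI comparison:
Recovered mean = sum / n_r = 11.75873 / 8 = 1.4698412
Control mean = sum / n_c = 10.28887 / 7 = 1.4698386
Recovered sample variance s_r^2 = 1.11268e-08
Control sample variance s_c^2 = 3.7381e-08
Welch SE (unpooled) = sqrt(s_r^2/n_r + s_c^2/n_c) = sqrt(1.39085e-09 + 5.34014e-09) = sqrt(6.73099e-09) = 8.20426e-05
|mean_r - mean_c| = 2.67857e-06
t = 2.67857e-06 / 8.20426e-05 = 0.03

0.03


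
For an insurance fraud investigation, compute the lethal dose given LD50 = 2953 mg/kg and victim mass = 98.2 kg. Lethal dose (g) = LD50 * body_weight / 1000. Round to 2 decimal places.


Lethal dose calculation:
Lethal dose = LD50 * body_weight / 1000
= 2953 * 98.2 / 1000
= 289984.6 / 1000
= 289.98 g

289.98


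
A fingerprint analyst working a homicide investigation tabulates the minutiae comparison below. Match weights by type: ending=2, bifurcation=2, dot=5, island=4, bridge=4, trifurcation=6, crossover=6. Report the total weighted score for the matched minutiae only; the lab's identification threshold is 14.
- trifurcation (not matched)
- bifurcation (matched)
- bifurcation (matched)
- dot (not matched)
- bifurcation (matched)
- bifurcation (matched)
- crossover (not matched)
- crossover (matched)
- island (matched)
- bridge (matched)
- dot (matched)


Weighted minutiae match score:
  trifurcation: not matched, +0
  bifurcation: matched, +2 (running total 2)
  bifurcation: matched, +2 (running total 4)
  dot: not matched, +0
  bifurcation: matched, +2 (running total 6)
  bifurcation: matched, +2 (running total 8)
  crossover: not matched, +0
  crossover: matched, +6 (running total 14)
  island: matched, +4 (running total 18)
  bridge: matched, +4 (running total 22)
  dot: matched, +5 (running total 27)
Total score = 27
Threshold = 14; verdict = identification

27


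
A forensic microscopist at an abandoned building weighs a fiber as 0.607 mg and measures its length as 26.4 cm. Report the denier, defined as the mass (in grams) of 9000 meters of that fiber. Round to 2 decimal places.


Denier calculation:
Mass in grams = 0.607 mg / 1000 = 0.000607 g
Length in meters = 26.4 cm / 100 = 0.264 m
Linear density = mass / length = 0.000607 / 0.264 = 0.00229924 g/m
Denier = (g/m) * 9000 = 0.00229924 * 9000 = 20.69

20.69


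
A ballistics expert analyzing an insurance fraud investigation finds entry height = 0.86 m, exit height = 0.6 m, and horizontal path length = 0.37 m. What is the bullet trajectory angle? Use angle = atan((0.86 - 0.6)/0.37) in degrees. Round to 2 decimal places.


Bullet trajectory angle:
Height difference = 0.86 - 0.6 = 0.26 m
angle = atan(0.26 / 0.37)
angle = atan(0.702703)
angle = 35.10 degrees

35.10


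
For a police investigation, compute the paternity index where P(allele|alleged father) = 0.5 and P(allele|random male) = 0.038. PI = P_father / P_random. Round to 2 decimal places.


Paternity Index calculation:
PI = P(allele|father) / P(allele|random)
PI = 0.5 / 0.038
PI = 13.16

13.16


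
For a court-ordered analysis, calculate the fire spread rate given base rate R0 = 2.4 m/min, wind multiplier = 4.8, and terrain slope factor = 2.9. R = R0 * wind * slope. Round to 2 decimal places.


Fire spread rate calculation:
R = R0 * wind_factor * slope_factor
= 2.4 * 4.8 * 2.9
= 11.52 * 2.9
= 33.41 m/min

33.41


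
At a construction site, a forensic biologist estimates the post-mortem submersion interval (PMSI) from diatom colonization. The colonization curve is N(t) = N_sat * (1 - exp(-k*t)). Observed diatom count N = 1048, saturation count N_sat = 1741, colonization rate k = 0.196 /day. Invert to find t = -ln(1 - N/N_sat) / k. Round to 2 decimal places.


PMSI from diatom colonization curve:
N / N_sat = 1048 / 1741 = 0.601953
1 - N/N_sat = 0.398047
ln(1 - N/N_sat) = -0.921185
t = -ln(1 - N/N_sat) / k = -(-0.921185) / 0.196 = 4.70 days

4.70


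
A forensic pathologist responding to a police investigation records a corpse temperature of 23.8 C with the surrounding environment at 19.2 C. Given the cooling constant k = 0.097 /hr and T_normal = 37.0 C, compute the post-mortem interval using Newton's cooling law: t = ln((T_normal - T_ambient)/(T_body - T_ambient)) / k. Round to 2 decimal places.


Using Newton's law of cooling:
t = ln((T_normal - T_ambient) / (T_body - T_ambient)) / k
T_normal - T_ambient = 17.8
T_body - T_ambient = 4.6
Ratio = 3.869565
ln(ratio) = 1.353142
t = 1.353142 / 0.097 = 13.95 hours

13.95


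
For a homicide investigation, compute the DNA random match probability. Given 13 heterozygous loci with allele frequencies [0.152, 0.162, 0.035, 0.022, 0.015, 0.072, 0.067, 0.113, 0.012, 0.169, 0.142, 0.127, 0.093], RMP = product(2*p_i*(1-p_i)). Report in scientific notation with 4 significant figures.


Computing RMP for 13 loci:
Locus 1: 2 * 0.152 * 0.848 = 0.257792
Locus 2: 2 * 0.162 * 0.838 = 0.271512
Locus 3: 2 * 0.035 * 0.965 = 0.06755
Locus 4: 2 * 0.022 * 0.978 = 0.043032
Locus 5: 2 * 0.015 * 0.985 = 0.02955
Locus 6: 2 * 0.072 * 0.928 = 0.133632
Locus 7: 2 * 0.067 * 0.933 = 0.125022
Locus 8: 2 * 0.113 * 0.887 = 0.200462
Locus 9: 2 * 0.012 * 0.988 = 0.023712
Locus 10: 2 * 0.169 * 0.831 = 0.280878
Locus 11: 2 * 0.142 * 0.858 = 0.243672
Locus 12: 2 * 0.127 * 0.873 = 0.221742
Locus 13: 2 * 0.093 * 0.907 = 0.168702
RMP = 1.222e-12

1.222e-12


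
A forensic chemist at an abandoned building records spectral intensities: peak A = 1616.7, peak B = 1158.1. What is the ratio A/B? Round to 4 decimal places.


Spectral peak ratio:
Peak A = 1616.7 counts
Peak B = 1158.1 counts
Ratio = 1616.7 / 1158.1 = 1.3960

1.3960


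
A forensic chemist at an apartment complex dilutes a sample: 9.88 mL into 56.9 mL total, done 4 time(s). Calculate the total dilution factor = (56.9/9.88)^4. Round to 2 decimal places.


Dilution factor calculation:
Single dilution = V_total / V_sample = 56.9 / 9.88 ≈ 5.759109
Number of dilutions = 4
Total DF = (56.9 / 9.88)^4 (full precision, rounded at the end) = 1100.07

1100.07


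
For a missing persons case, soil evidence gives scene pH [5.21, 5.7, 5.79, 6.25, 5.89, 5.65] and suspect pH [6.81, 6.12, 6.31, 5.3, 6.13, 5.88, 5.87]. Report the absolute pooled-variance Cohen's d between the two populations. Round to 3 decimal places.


Pooled-variance Cohen's d for soil pH comparison:
Scene mean = 34.49 / 6 = 5.748333
Suspect mean = 42.42 / 7 = 6.06
Scene sample variance s_s^2 = 0.115057
Suspect sample variance s_c^2 = 0.213267
Pooled variance = ((n_s-1)*s_s^2 + (n_c-1)*s_c^2) / (n_s + n_c - 2) = 0.168626
Pooled SD = sqrt(0.168626) = 0.410641
Mean difference = -0.311667
|d| = |-0.311667| / 0.410641 = 0.759

0.759


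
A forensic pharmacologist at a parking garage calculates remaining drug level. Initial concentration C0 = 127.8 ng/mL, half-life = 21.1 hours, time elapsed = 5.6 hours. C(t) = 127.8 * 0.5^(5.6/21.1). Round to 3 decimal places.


Drug concentration decay:
Number of half-lives = t / t_half = 5.6 / 21.1 = 0.265403
Decay factor = 0.5^0.265403 = 0.8319663
C(t) = 127.8 * 0.8319663 = 106.325 ng/mL

106.325


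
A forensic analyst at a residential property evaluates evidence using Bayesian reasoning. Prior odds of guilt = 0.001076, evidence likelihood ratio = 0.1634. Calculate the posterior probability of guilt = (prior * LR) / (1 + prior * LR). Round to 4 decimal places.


Bayesian evidence evaluation:
Posterior odds = prior_odds * LR = 0.001076 * 0.1634 = 0.0001758184
Posterior probability = posterior_odds / (1 + posterior_odds)
= 0.0001758184 / (1 + 0.0001758184)
= 0.0001758184 / 1.0001758184
= 0.0002

0.0002


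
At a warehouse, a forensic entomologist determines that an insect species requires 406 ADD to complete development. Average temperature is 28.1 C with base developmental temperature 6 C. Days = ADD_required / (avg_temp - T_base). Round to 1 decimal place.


Insect development time:
Effective temperature = avg_temp - T_base = 28.1 - 6 = 22.1 C
Days = ADD / effective_temp = 406 / 22.1 = 18.4 days

18.4


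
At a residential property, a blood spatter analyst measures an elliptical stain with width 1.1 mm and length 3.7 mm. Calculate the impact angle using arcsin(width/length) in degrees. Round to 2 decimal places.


Blood spatter impact angle calculation:
width / length = 1.1 / 3.7 = 0.297297
angle = arcsin(0.297297)
angle = 17.30 degrees

17.30


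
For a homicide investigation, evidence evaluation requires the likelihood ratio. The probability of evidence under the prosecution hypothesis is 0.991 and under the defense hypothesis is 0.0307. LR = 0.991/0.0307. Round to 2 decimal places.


Likelihood ratio calculation:
LR = P(E|Hp) / P(E|Hd)
LR = 0.991 / 0.0307
LR = 32.28

32.28


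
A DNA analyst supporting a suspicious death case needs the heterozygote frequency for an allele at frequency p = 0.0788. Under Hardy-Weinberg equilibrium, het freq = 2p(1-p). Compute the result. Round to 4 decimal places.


Hardy-Weinberg heterozygote frequency:
q = 1 - p = 1 - 0.0788 = 0.9212
2pq = 2 * 0.0788 * 0.9212 = 0.1452

0.1452


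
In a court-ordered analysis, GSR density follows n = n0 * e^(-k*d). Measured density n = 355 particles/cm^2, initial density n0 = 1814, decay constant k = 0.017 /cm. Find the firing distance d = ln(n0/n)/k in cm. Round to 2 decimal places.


GSR distance calculation:
n0/n = 1814 / 355 = 5.109859
ln(n0/n) = 1.631172
d = 1.631172 / 0.017 = 95.95 cm

95.95


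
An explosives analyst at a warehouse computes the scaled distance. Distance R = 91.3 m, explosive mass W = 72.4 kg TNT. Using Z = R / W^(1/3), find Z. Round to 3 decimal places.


Scaled distance calculation:
W^(1/3) = 72.4^(1/3) = 4.167857
Z = R / W^(1/3) = 91.3 / 4.167857
Z = 21.906 m/kg^(1/3)

21.906


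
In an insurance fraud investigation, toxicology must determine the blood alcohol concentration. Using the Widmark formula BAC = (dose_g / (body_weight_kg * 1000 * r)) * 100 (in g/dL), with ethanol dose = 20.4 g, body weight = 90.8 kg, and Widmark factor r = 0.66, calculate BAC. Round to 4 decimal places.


Applying the Widmark formula:
BAC = (dose_g / (body_wt * 1000 * r)) * 100
Denominator = 90.8 * 1000 * 0.66 = 59928
BAC = (20.4 / 59928) * 100
BAC = 0.0340 g/dL

0.0340


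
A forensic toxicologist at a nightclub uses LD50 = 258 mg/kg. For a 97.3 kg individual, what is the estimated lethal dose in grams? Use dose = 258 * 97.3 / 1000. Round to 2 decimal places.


Lethal dose calculation:
Lethal dose = LD50 * body_weight / 1000
= 258 * 97.3 / 1000
= 25103.4 / 1000
= 25.10 g

25.10


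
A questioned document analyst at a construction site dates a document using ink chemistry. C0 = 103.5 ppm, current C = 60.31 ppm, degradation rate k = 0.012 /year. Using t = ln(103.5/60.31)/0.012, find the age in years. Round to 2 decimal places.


Document age estimation:
C0/C = 103.5 / 60.31 = 1.716133
ln(C0/C) = 0.540074
t = 0.540074 / 0.012 = 45.01 years

45.01


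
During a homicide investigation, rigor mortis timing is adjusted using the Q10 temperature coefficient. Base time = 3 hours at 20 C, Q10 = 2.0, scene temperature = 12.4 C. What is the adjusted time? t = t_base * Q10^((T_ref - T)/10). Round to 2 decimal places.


Rigor mortis time adjustment:
Exponent = (T_ref - T_actual) / 10 = (20 - 12.4) / 10 = 0.76
Q10 factor = 2.0^0.76 = 1.69349
t_adjusted = 3 * 1.69349 = 5.08 hours

5.08


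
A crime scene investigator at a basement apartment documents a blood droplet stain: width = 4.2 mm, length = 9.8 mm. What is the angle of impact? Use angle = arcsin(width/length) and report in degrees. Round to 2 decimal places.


Blood spatter impact angle calculation:
width / length = 4.2 / 9.8 = 0.428571
angle = arcsin(0.428571)
angle = 25.38 degrees

25.38


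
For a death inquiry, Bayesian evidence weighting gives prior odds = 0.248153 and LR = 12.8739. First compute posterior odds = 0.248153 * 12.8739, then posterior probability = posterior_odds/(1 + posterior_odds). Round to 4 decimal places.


Bayesian evidence evaluation:
Posterior odds = prior_odds * LR = 0.248153 * 12.8739 = 3.194697
Posterior probability = posterior_odds / (1 + posterior_odds)
= 3.194697 / (1 + 3.194697)
= 3.194697 / 4.194697
= 0.7616

0.7616


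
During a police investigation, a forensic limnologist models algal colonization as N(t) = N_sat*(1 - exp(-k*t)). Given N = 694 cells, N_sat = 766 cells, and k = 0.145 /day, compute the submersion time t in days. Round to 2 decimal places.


PMSI from diatom colonization curve:
N / N_sat = 694 / 766 = 0.906005
1 - N/N_sat = 0.093995
ln(1 - N/N_sat) = -2.364514
t = -ln(1 - N/N_sat) / k = -(-2.364514) / 0.145 = 16.31 days

16.31


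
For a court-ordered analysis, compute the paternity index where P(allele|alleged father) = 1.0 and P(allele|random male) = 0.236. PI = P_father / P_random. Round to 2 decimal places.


Paternity Index calculation:
PI = P(allele|father) / P(allele|random)
PI = 1.0 / 0.236
PI = 4.24

4.24


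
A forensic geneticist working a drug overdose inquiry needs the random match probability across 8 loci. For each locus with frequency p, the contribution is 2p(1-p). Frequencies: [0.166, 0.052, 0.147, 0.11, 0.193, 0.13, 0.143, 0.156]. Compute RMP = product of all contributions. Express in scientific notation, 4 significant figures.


Computing RMP for 8 loci:
Locus 1: 2 * 0.166 * 0.834 = 0.276888
Locus 2: 2 * 0.052 * 0.948 = 0.098592
Locus 3: 2 * 0.147 * 0.853 = 0.250782
Locus 4: 2 * 0.11 * 0.89 = 0.1958
Locus 5: 2 * 0.193 * 0.807 = 0.311502
Locus 6: 2 * 0.13 * 0.87 = 0.2262
Locus 7: 2 * 0.143 * 0.857 = 0.245102
Locus 8: 2 * 0.156 * 0.844 = 0.263328
RMP = 6.096e-06

6.096e-06


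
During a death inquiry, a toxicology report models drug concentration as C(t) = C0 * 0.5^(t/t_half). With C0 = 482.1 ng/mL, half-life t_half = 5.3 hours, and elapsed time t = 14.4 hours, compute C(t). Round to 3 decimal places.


Drug concentration decay:
Number of half-lives = t / t_half = 14.4 / 5.3 = 2.716981
Decay factor = 0.5^2.716981 = 0.1520923
C(t) = 482.1 * 0.1520923 = 73.324 ng/mL

73.324


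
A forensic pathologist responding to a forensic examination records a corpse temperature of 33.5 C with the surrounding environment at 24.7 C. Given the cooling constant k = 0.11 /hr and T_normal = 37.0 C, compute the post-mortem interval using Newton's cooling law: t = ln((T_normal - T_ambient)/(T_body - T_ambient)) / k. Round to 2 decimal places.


Using Newton's law of cooling:
t = ln((T_normal - T_ambient) / (T_body - T_ambient)) / k
T_normal - T_ambient = 12.3
T_body - T_ambient = 8.8
Ratio = 1.397727
ln(ratio) = 0.334847
t = 0.334847 / 0.11 = 3.04 hours

3.04


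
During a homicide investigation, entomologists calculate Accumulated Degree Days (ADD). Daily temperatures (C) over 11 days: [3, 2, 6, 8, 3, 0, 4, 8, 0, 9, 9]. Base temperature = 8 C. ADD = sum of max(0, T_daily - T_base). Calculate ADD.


Computing ADD day by day:
Day 1: max(0, 3 - 8) = 0
Day 2: max(0, 2 - 8) = 0
Day 3: max(0, 6 - 8) = 0
Day 4: max(0, 8 - 8) = 0
Day 5: max(0, 3 - 8) = 0
Day 6: max(0, 0 - 8) = 0
Day 7: max(0, 4 - 8) = 0
Day 8: max(0, 8 - 8) = 0
Day 9: max(0, 0 - 8) = 0
Day 10: max(0, 9 - 8) = 1
Day 11: max(0, 9 - 8) = 1
Total ADD = 2

2


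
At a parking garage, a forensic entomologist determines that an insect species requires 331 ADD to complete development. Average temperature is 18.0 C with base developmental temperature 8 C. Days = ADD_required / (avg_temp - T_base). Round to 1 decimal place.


Insect development time:
Effective temperature = avg_temp - T_base = 18.0 - 8 = 10.0 C
Days = ADD / effective_temp = 331 / 10.0 = 33.1 days

33.1


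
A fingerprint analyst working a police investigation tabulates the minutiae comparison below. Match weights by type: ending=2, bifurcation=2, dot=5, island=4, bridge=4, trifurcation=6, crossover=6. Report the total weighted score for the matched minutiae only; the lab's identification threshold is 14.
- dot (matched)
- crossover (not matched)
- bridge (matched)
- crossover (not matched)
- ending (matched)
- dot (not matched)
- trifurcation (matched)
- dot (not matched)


Weighted minutiae match score:
  dot: matched, +5 (running total 5)
  crossover: not matched, +0
  bridge: matched, +4 (running total 9)
  crossover: not matched, +0
  ending: matched, +2 (running total 11)
  dot: not matched, +0
  trifurcation: matched, +6 (running total 17)
  dot: not matched, +0
Total score = 17
Threshold = 14; verdict = identification

17


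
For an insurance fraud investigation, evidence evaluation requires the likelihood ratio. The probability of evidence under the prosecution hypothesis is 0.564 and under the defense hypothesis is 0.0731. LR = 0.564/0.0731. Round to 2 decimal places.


Likelihood ratio calculation:
LR = P(E|Hp) / P(E|Hd)
LR = 0.564 / 0.0731
LR = 7.72

7.72


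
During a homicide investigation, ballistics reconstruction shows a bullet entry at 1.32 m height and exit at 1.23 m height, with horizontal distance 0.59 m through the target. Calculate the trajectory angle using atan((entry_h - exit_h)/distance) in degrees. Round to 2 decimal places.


Bullet trajectory angle:
Height difference = 1.32 - 1.23 = 0.09 m
angle = atan(0.09 / 0.59)
angle = atan(0.152542)
angle = 8.67 degrees

8.67


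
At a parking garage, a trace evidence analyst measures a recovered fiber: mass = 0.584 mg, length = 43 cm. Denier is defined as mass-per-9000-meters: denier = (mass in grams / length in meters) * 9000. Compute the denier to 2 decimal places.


Denier calculation:
Mass in grams = 0.584 mg / 1000 = 0.000584 g
Length in meters = 43 cm / 100 = 0.43 m
Linear density = mass / length = 0.000584 / 0.43 = 0.00135814 g/m
Denier = (g/m) * 9000 = 0.00135814 * 9000 = 12.22

12.22


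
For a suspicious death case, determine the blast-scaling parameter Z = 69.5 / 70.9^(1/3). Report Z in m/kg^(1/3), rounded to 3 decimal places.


Scaled distance calculation:
W^(1/3) = 70.9^(1/3) = 4.138873
Z = R / W^(1/3) = 69.5 / 4.138873
Z = 16.792 m/kg^(1/3)

16.792


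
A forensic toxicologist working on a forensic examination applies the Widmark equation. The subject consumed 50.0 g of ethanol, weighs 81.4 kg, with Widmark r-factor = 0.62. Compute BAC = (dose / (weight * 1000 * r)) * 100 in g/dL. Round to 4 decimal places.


Applying the Widmark formula:
BAC = (dose_g / (body_wt * 1000 * r)) * 100
Denominator = 81.4 * 1000 * 0.62 = 50468
BAC = (50.0 / 50468) * 100
BAC = 0.0991 g/dL

0.0991


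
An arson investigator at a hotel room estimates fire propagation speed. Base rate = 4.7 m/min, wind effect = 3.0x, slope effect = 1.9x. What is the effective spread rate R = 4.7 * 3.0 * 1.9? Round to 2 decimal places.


Fire spread rate calculation:
R = R0 * wind_factor * slope_factor
= 4.7 * 3.0 * 1.9
= 14.1 * 1.9
= 26.79 m/min

26.79


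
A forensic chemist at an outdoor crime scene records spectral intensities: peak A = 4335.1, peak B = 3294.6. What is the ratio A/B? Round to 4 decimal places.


Spectral peak ratio:
Peak A = 4335.1 counts
Peak B = 3294.6 counts
Ratio = 4335.1 / 3294.6 = 1.3158

1.3158


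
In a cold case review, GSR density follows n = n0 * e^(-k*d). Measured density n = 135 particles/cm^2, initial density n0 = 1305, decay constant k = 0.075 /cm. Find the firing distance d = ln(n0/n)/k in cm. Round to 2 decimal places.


GSR distance calculation:
n0/n = 1305 / 135 = 9.666667
ln(n0/n) = 2.268684
d = 2.268684 / 0.075 = 30.25 cm

30.25


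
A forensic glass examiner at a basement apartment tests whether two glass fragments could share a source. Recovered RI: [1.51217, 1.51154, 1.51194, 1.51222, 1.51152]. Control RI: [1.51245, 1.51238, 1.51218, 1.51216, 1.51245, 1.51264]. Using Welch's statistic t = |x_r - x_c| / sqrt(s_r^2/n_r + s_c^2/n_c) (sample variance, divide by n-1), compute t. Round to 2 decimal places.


Welch's t-criterion for glass RI comparison:
Recovered mean = sum / n_r = 7.55939 / 5 = 1.511878
Control mean = sum / n_c = 9.07426 / 6 = 1.5123767
Recovered sample variance s_r^2 = 1.1212e-07
Control sample variance s_c^2 = 3.31467e-08
Welch SE (unpooled) = sqrt(s_r^2/n_r + s_c^2/n_c) = sqrt(2.2424e-08 + 5.52444e-09) = sqrt(2.79484e-08) = 0.000167178
|mean_r - mean_c| = 0.000498667
t = 0.000498667 / 0.000167178 = 2.98

2.98


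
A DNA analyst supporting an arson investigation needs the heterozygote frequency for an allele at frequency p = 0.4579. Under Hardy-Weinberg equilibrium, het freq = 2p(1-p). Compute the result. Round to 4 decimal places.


Hardy-Weinberg heterozygote frequency:
q = 1 - p = 1 - 0.4579 = 0.5421
2pq = 2 * 0.4579 * 0.5421 = 0.4965

0.4965


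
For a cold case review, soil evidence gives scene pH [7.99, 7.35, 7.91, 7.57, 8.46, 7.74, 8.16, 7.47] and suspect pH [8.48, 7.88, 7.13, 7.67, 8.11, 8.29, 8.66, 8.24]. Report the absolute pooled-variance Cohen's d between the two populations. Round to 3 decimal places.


Pooled-variance Cohen's d for soil pH comparison:
Scene mean = 62.65 / 8 = 7.83125
Suspect mean = 64.46 / 8 = 8.0575
Scene sample variance s_s^2 = 0.13907
Suspect sample variance s_c^2 = 0.239079
Pooled variance = ((n_s-1)*s_s^2 + (n_c-1)*s_c^2) / (n_s + n_c - 2) = 0.189074
Pooled SD = sqrt(0.189074) = 0.434826
Mean difference = -0.22625
|d| = |-0.22625| / 0.434826 = 0.520

0.520


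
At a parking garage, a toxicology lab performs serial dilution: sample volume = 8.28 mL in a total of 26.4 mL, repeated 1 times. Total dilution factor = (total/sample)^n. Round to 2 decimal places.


Dilution factor calculation:
Single dilution = V_total / V_sample = 26.4 / 8.28 ≈ 3.188406
Number of dilutions = 1
Total DF = (26.4 / 8.28)^1 (full precision, rounded at the end) = 3.19

3.19


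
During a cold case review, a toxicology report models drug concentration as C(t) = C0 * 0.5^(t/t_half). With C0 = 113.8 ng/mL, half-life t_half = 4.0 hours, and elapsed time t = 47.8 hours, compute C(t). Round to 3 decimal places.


Drug concentration decay:
Number of half-lives = t / t_half = 47.8 / 4.0 = 11.95
Decay factor = 0.5^11.95 = 0.00025275
C(t) = 113.8 * 0.00025275 = 0.029 ng/mL

0.029


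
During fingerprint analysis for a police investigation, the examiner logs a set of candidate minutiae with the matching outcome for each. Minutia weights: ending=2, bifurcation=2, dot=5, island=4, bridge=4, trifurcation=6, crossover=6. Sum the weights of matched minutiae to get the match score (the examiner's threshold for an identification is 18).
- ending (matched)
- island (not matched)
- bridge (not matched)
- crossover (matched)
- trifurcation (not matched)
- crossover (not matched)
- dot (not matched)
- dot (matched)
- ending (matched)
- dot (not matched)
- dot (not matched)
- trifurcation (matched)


Weighted minutiae match score:
  ending: matched, +2 (running total 2)
  island: not matched, +0
  bridge: not matched, +0
  crossover: matched, +6 (running total 8)
  trifurcation: not matched, +0
  crossover: not matched, +0
  dot: not matched, +0
  dot: matched, +5 (running total 13)
  ending: matched, +2 (running total 15)
  dot: not matched, +0
  dot: not matched, +0
  trifurcation: matched, +6 (running total 21)
Total score = 21
Threshold = 18; verdict = identification

21


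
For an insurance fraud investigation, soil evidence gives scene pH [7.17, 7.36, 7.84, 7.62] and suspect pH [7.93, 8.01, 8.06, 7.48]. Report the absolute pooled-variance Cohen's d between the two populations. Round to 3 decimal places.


Pooled-variance Cohen's d for soil pH comparison:
Scene mean = 29.99 / 4 = 7.4975
Suspect mean = 31.48 / 4 = 7.87
Scene sample variance s_s^2 = 0.086158
Suspect sample variance s_c^2 = 0.070467
Pooled variance = ((n_s-1)*s_s^2 + (n_c-1)*s_c^2) / (n_s + n_c - 2) = 0.078312
Pooled SD = sqrt(0.078312) = 0.279843
Mean difference = -0.3725
|d| = |-0.3725| / 0.279843 = 1.331

1.331


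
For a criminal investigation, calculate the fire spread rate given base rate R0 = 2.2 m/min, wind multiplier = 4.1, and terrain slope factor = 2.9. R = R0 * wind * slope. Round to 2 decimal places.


Fire spread rate calculation:
R = R0 * wind_factor * slope_factor
= 2.2 * 4.1 * 2.9
= 9.02 * 2.9
= 26.16 m/min

26.16


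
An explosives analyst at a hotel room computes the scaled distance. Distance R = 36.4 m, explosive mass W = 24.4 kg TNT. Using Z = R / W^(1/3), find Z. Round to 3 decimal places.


Scaled distance calculation:
W^(1/3) = 24.4^(1/3) = 2.900436
Z = R / W^(1/3) = 36.4 / 2.900436
Z = 12.550 m/kg^(1/3)

12.550


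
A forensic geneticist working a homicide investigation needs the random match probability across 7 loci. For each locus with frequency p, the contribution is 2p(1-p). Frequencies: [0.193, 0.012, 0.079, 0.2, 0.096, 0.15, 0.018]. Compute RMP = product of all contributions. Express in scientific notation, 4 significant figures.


Computing RMP for 7 loci:
Locus 1: 2 * 0.193 * 0.807 = 0.311502
Locus 2: 2 * 0.012 * 0.988 = 0.023712
Locus 3: 2 * 0.079 * 0.921 = 0.145518
Locus 4: 2 * 0.2 * 0.8 = 0.32
Locus 5: 2 * 0.096 * 0.904 = 0.173568
Locus 6: 2 * 0.15 * 0.85 = 0.255
Locus 7: 2 * 0.018 * 0.982 = 0.035352
RMP = 5.382e-07

5.382e-07


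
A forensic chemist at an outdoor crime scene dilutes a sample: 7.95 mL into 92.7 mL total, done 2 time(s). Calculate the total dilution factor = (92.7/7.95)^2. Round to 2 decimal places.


Dilution factor calculation:
Single dilution = V_total / V_sample = 92.7 / 7.95 ≈ 11.660377
Number of dilutions = 2
Total DF = (92.7 / 7.95)^2 (full precision, rounded at the end) = 135.96

135.96


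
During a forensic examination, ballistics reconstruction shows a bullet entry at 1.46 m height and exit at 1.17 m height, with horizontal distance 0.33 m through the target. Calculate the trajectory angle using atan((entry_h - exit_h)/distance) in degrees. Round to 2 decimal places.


Bullet trajectory angle:
Height difference = 1.46 - 1.17 = 0.29 m
angle = atan(0.29 / 0.33)
angle = atan(0.878788)
angle = 41.31 degrees

41.31


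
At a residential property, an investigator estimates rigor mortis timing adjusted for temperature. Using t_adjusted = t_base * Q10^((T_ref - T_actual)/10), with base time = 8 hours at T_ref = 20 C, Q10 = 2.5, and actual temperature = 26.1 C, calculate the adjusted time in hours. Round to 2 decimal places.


Rigor mortis time adjustment:
Exponent = (T_ref - T_actual) / 10 = (20 - 26.1) / 10 = -0.61
Q10 factor = 2.5^-0.61 = 0.57182
t_adjusted = 8 * 0.57182 = 4.57 hours

4.57


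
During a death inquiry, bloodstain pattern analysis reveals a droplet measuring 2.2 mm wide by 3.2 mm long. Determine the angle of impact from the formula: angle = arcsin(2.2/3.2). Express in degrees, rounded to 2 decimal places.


Blood spatter impact angle calculation:
width / length = 2.2 / 3.2 = 0.6875
angle = arcsin(0.6875)
angle = 43.43 degrees

43.43


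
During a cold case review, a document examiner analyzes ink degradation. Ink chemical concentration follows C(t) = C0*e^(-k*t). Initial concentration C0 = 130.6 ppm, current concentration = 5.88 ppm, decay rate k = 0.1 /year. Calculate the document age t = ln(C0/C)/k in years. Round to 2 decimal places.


Document age estimation:
C0/C = 130.6 / 5.88 = 22.210884
ln(C0/C) = 3.100582
t = 3.100582 / 0.1 = 31.01 years

31.01


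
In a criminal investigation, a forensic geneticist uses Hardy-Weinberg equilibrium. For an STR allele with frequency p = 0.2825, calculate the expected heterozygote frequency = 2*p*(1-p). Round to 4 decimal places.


Hardy-Weinberg heterozygote frequency:
q = 1 - p = 1 - 0.2825 = 0.7175
2pq = 2 * 0.2825 * 0.7175 = 0.4054

0.4054


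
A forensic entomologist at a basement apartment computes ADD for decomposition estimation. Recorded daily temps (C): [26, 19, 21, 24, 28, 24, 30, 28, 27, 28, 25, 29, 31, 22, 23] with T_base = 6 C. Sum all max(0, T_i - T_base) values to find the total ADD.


Computing ADD day by day:
Day 1: max(0, 26 - 6) = 20
Day 2: max(0, 19 - 6) = 13
Day 3: max(0, 21 - 6) = 15
Day 4: max(0, 24 - 6) = 18
Day 5: max(0, 28 - 6) = 22
Day 6: max(0, 24 - 6) = 18
Day 7: max(0, 30 - 6) = 24
Day 8: max(0, 28 - 6) = 22
Day 9: max(0, 27 - 6) = 21
Day 10: max(0, 28 - 6) = 22
Day 11: max(0, 25 - 6) = 19
Day 12: max(0, 29 - 6) = 23
Day 13: max(0, 31 - 6) = 25
Day 14: max(0, 22 - 6) = 16
Day 15: max(0, 23 - 6) = 17
Total ADD = 295

295


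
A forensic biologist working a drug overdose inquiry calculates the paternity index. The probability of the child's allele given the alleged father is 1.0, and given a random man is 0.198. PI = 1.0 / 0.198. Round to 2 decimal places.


Paternity Index calculation:
PI = P(allele|father) / P(allele|random)
PI = 1.0 / 0.198
PI = 5.05

5.05


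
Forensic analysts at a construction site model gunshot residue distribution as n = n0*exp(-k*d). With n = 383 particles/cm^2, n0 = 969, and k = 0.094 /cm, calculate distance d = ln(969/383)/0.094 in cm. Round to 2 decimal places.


GSR distance calculation:
n0/n = 969 / 383 = 2.530026
ln(n0/n) = 0.92823
d = 0.92823 / 0.094 = 9.87 cm

9.87


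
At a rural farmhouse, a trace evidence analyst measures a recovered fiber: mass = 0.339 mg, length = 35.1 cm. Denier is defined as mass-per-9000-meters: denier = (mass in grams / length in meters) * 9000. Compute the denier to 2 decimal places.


Denier calculation:
Mass in grams = 0.339 mg / 1000 = 0.000339 g
Length in meters = 35.1 cm / 100 = 0.351 m
Linear density = mass / length = 0.000339 / 0.351 = 0.00096581 g/m
Denier = (g/m) * 9000 = 0.00096581 * 9000 = 8.69

8.69
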